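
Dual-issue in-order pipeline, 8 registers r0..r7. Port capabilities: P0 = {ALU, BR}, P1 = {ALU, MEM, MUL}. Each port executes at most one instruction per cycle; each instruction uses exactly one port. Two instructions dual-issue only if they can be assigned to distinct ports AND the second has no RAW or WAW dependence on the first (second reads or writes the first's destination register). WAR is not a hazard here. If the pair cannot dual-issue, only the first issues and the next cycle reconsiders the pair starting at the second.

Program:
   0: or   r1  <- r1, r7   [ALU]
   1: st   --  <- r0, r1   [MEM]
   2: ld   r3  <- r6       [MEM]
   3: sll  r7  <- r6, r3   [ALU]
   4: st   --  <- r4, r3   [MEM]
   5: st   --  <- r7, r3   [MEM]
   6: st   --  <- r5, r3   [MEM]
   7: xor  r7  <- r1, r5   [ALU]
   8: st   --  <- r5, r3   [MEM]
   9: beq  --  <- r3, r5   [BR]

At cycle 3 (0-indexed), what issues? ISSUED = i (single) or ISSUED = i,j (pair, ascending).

ISSUED = 3,4

0. or.ALU @i0  | RAW r1
1. st.MEM @i1  | no-port MEM/MEM
2. ld.MEM @i2  | RAW r3
3. sll.ALU;st.MEM @i3&i4  | dual
4. st.MEM @i5  | no-port MEM/MEM
5. st.MEM;xor.ALU @i6&i7  | dual
6. st.MEM;beq.BR @i8&i9  | dual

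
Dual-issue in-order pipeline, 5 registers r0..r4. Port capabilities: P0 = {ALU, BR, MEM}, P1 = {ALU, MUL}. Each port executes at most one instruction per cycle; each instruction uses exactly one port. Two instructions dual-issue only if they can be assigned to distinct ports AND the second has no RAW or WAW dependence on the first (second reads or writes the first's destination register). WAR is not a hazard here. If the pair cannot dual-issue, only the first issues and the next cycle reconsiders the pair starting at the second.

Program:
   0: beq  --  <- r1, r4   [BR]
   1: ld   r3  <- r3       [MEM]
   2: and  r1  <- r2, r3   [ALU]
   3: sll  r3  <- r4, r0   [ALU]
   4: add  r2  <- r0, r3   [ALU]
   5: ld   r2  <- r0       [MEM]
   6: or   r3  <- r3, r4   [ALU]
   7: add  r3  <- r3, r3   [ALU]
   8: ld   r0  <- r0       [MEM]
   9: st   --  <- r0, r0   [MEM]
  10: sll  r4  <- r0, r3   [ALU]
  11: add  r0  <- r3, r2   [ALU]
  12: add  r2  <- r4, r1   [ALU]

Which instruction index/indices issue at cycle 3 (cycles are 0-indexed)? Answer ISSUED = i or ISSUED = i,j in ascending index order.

0. beq.BR @i0  | no-port BR/MEM
1. ld.MEM @i1  | RAW r3
2. and.ALU;sll.ALU @i2/i3  | dual
3. add.ALU @i4  | WAW r2
4. ld.MEM;or.ALU @i5/i6  | dual
5. add.ALU;ld.MEM @i7/i8  | dual
6. st.MEM;sll.ALU @i9/i10  | dual
7. add.ALU;add.ALU @i11/i12  | dual

ISSUED = 4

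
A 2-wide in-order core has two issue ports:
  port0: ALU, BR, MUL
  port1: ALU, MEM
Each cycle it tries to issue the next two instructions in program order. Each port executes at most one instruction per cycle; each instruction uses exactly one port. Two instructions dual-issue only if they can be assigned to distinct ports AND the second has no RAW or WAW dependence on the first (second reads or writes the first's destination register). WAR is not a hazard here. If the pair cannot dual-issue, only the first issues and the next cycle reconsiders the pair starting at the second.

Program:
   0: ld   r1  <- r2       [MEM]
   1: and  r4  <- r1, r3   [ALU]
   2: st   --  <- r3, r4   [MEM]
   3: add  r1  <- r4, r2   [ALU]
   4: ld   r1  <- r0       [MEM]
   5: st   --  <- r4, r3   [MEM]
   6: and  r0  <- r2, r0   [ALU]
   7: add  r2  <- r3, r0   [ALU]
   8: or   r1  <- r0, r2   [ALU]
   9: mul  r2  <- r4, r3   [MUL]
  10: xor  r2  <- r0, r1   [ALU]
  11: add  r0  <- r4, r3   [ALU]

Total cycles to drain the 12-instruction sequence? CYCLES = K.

CYCLES = 8

0. ld @i0  | RAW r1
1. and @i1  | RAW r4
2. st add @i2&i3  | pair
3. ld @i4  | no-port MEM/MEM
4. st and @i5&i6  | pair
5. add @i7  | RAW r2
6. or mul @i8&i9  | pair
7. xor add @i10&i11  | pair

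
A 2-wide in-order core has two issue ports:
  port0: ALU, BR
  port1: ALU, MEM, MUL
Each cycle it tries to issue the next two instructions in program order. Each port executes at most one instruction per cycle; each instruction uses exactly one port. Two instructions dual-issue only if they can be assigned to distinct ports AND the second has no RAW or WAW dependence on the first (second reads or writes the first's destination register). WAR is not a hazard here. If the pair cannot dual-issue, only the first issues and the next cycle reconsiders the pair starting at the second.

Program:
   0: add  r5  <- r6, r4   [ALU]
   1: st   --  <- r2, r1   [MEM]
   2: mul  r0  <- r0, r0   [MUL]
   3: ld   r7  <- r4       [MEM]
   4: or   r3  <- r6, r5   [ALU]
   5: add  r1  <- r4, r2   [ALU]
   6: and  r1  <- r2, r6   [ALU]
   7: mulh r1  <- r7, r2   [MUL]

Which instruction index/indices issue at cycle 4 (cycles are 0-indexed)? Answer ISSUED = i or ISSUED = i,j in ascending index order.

#0 head=0: add.ALU+st.MEM i0/i1 pair
#1 head=2: mul.MUL i2 no-port MUL/MEM
#2 head=3: ld.MEM+or.ALU i3/i4 pair
#3 head=5: add.ALU i5 WAW r1
#4 head=6: and.ALU i6 WAW r1
#5 head=7: mulh.MUL i7 tail

ISSUED = 6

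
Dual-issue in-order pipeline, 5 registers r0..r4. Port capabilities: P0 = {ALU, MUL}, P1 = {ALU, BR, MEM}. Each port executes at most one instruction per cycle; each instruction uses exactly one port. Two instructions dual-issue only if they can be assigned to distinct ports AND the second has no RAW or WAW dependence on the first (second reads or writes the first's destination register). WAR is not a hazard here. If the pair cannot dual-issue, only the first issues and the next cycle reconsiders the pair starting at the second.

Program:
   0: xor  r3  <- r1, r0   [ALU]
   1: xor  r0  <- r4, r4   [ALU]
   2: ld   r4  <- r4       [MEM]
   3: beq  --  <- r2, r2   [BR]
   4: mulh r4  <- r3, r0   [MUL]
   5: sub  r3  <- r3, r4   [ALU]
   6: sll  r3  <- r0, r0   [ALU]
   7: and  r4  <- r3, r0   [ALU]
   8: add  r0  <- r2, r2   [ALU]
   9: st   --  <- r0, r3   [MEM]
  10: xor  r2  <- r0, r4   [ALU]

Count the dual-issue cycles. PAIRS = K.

0. xor/xor @i0/i1  | 2-wide
1. ld @i2  | no-port MEM/BR
2. beq/mulh @i3/i4  | 2-wide
3. sub @i5  | WAW r3
4. sll @i6  | RAW r3
5. and/add @i7/i8  | 2-wide
6. st/xor @i9/i10  | 2-wide

PAIRS = 4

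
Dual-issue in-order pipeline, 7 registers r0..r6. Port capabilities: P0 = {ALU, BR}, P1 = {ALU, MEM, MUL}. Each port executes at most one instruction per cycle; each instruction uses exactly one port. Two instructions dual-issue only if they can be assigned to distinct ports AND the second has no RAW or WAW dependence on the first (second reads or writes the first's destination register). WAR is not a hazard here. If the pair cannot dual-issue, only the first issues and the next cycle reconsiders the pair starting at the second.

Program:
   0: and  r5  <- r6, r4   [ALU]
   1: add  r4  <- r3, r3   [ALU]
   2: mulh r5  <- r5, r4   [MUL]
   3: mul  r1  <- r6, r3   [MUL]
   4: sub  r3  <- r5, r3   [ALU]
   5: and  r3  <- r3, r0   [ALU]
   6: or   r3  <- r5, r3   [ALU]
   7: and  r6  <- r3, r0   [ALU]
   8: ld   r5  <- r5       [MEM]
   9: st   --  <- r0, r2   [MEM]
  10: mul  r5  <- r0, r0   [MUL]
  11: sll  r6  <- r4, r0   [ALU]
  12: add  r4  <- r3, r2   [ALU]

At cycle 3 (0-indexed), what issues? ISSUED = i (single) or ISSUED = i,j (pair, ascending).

ISSUED = 5

t=0 i0+i1:and.ALU+add.ALU ; 2-wide
t=1 i2:mulh.MUL ; no-port MUL/MUL
t=2 i3+i4:mul.MUL+sub.ALU ; 2-wide
t=3 i5:and.ALU ; RAW+WAW r3
t=4 i6:or.ALU ; RAW r3
t=5 i7+i8:and.ALU+ld.MEM ; 2-wide
t=6 i9:st.MEM ; no-port MEM/MUL
t=7 i10+i11:mul.MUL+sll.ALU ; 2-wide
t=8 i12:add.ALU ; tail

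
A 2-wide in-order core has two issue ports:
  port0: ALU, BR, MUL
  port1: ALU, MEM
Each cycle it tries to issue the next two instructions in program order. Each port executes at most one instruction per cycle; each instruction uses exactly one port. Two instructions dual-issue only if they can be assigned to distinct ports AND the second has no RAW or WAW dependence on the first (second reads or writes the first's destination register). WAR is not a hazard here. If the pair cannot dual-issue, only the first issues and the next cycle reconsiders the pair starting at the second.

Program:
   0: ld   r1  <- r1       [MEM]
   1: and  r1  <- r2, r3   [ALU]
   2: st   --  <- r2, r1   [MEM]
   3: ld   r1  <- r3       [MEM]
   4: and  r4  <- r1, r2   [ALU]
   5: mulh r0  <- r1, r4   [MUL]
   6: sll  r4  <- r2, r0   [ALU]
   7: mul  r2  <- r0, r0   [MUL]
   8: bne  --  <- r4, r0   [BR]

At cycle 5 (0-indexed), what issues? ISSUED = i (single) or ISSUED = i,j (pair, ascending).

ISSUED = 5

0. ld.MEM @i0  | WAW r1
1. and.ALU @i1  | RAW r1
2. st.MEM @i2  | no-port MEM/MEM
3. ld.MEM @i3  | RAW r1
4. and.ALU @i4  | RAW r4
5. mulh.MUL @i5  | RAW r0
6. sll.ALU/mul.MUL @i6/i7  | dual
7. bne.BR @i8  | tail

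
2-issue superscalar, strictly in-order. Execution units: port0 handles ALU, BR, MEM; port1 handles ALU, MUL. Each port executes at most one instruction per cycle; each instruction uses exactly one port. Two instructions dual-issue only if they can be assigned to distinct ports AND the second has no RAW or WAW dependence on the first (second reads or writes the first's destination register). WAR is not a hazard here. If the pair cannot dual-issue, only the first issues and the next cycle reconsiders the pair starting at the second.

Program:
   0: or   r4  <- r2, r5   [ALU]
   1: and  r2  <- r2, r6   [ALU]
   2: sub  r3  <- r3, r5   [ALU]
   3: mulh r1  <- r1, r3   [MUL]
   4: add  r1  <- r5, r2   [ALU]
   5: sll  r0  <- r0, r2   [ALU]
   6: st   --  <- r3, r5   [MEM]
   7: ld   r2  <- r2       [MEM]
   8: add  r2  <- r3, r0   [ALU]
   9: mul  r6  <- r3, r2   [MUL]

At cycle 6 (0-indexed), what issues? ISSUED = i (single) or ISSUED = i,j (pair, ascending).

ISSUED = 8

[0] i0&i1  or.ALU+and.ALU  -- pair
[1] i2  sub.ALU  -- RAW r3
[2] i3  mulh.MUL  -- WAW r1
[3] i4&i5  add.ALU+sll.ALU  -- pair
[4] i6  st.MEM  -- no-port MEM/MEM
[5] i7  ld.MEM  -- WAW r2
[6] i8  add.ALU  -- RAW r2
[7] i9  mul.MUL  -- tail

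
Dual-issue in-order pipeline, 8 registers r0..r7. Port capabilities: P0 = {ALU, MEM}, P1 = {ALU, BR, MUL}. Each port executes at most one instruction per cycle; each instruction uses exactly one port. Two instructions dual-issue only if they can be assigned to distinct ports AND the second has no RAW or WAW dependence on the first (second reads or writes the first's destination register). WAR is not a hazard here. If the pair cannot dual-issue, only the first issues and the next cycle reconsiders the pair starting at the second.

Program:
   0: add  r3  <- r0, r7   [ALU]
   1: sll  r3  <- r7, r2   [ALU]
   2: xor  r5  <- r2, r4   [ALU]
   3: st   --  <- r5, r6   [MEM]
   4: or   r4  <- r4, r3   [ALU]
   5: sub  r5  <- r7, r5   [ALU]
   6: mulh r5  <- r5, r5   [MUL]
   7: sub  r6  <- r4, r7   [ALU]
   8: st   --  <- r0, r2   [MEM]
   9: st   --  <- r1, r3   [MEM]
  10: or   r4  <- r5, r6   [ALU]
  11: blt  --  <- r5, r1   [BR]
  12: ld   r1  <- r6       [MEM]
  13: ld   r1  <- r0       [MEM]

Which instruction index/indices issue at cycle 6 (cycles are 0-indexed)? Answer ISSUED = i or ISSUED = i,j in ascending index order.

0. add.ALU @i0  | WAW r3
1. sll.ALU;xor.ALU @i1/i2  | 2-wide
2. st.MEM;or.ALU @i3/i4  | 2-wide
3. sub.ALU @i5  | RAW+WAW r5
4. mulh.MUL;sub.ALU @i6/i7  | 2-wide
5. st.MEM @i8  | no-port MEM/MEM
6. st.MEM;or.ALU @i9/i10  | 2-wide
7. blt.BR;ld.MEM @i11/i12  | 2-wide
8. ld.MEM @i13  | tail

ISSUED = 9,10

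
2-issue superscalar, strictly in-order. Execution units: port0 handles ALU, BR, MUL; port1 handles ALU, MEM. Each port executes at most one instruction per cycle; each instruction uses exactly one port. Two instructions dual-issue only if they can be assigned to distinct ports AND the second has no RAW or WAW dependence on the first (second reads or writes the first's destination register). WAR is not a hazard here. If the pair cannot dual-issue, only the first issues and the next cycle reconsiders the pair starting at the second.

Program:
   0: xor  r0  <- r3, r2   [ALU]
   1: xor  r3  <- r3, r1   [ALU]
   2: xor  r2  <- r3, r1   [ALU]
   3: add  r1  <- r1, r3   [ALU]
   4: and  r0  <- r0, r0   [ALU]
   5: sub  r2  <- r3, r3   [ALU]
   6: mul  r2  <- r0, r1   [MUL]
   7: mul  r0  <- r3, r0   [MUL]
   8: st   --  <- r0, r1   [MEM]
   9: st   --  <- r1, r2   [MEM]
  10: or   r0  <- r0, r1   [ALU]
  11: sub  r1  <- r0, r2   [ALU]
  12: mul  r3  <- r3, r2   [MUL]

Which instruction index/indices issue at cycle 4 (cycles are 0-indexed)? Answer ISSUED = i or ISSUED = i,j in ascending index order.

c0: i0&i1 xor.ALU xor.ALU  dual
c1: i2&i3 xor.ALU add.ALU  dual
c2: i4&i5 and.ALU sub.ALU  dual
c3: i6 mul.MUL  no-port MUL/MUL
c4: i7 mul.MUL  RAW r0
c5: i8 st.MEM  no-port MEM/MEM
c6: i9&i10 st.MEM or.ALU  dual
c7: i11&i12 sub.ALU mul.MUL  dual

ISSUED = 7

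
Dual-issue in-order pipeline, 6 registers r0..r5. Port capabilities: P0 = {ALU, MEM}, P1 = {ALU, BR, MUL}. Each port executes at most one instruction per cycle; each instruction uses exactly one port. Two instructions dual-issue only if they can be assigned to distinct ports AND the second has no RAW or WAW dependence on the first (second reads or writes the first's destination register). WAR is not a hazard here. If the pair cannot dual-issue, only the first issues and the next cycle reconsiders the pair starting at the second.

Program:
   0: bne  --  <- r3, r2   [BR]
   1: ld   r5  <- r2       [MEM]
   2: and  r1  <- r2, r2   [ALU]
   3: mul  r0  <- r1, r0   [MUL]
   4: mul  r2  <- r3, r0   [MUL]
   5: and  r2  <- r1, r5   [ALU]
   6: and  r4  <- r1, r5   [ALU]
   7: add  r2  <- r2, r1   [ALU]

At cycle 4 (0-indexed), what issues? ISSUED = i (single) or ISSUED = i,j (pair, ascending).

0. bne.BR/ld.MEM @i0+i1  | pair
1. and.ALU @i2  | RAW r1
2. mul.MUL @i3  | no-port MUL/MUL
3. mul.MUL @i4  | WAW r2
4. and.ALU/and.ALU @i5+i6  | pair
5. add.ALU @i7  | tail

ISSUED = 5,6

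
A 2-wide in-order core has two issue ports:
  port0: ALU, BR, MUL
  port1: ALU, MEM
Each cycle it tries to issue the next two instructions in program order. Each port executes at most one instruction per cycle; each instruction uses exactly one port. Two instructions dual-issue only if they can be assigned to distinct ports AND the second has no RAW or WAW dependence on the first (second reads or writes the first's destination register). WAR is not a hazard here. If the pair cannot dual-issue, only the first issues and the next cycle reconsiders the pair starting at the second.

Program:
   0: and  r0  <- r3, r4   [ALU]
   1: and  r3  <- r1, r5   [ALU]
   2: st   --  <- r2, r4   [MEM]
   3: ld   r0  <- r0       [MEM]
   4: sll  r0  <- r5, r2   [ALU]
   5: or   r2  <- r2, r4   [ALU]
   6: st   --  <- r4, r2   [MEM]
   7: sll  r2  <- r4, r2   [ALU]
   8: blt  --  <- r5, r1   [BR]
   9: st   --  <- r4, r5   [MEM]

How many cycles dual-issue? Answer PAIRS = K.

PAIRS = 4

t=0 i0,i1:and.ALU and.ALU ; pair
t=1 i2:st.MEM ; no-port MEM/MEM
t=2 i3:ld.MEM ; WAW r0
t=3 i4,i5:sll.ALU or.ALU ; pair
t=4 i6,i7:st.MEM sll.ALU ; pair
t=5 i8,i9:blt.BR st.MEM ; pair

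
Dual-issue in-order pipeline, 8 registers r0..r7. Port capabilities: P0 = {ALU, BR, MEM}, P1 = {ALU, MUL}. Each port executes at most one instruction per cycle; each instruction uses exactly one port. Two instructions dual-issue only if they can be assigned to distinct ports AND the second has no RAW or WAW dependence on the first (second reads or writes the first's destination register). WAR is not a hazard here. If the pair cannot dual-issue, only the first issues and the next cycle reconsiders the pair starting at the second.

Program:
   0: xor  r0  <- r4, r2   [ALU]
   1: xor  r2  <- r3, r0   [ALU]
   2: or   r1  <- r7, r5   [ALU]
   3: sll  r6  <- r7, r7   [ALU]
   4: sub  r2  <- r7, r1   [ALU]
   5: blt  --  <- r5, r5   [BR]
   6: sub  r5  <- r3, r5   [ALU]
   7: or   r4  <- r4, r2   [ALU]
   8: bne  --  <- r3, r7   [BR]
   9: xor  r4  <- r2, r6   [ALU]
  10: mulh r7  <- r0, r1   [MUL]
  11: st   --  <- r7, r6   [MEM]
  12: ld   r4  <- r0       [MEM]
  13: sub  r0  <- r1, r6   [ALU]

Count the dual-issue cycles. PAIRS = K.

PAIRS = 6

c0: i0 xor.ALU  RAW r0
c1: i1,i2 xor.ALU or.ALU  dual
c2: i3,i4 sll.ALU sub.ALU  dual
c3: i5,i6 blt.BR sub.ALU  dual
c4: i7,i8 or.ALU bne.BR  dual
c5: i9,i10 xor.ALU mulh.MUL  dual
c6: i11 st.MEM  no-port MEM/MEM
c7: i12,i13 ld.MEM sub.ALU  dual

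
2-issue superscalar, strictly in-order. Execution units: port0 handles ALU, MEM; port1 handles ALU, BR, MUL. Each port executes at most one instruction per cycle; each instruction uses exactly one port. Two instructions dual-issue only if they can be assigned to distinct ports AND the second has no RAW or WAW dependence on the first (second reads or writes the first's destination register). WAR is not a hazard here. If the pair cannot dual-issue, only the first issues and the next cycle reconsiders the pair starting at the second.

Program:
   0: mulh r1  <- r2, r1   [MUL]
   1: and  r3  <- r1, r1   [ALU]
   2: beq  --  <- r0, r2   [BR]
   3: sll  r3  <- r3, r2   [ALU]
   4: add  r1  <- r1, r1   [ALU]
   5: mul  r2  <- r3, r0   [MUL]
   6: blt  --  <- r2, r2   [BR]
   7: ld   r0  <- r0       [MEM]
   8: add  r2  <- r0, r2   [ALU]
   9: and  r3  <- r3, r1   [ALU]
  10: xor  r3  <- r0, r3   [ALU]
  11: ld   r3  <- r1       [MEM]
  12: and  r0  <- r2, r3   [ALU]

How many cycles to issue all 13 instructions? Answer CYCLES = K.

CYCLES = 9

0. mulh @i0  | RAW r1
1. and;beq @i1+i2  | dual
2. sll;add @i3+i4  | dual
3. mul @i5  | no-port MUL/BR
4. blt;ld @i6+i7  | dual
5. add;and @i8+i9  | dual
6. xor @i10  | WAW r3
7. ld @i11  | RAW r3
8. and @i12  | tail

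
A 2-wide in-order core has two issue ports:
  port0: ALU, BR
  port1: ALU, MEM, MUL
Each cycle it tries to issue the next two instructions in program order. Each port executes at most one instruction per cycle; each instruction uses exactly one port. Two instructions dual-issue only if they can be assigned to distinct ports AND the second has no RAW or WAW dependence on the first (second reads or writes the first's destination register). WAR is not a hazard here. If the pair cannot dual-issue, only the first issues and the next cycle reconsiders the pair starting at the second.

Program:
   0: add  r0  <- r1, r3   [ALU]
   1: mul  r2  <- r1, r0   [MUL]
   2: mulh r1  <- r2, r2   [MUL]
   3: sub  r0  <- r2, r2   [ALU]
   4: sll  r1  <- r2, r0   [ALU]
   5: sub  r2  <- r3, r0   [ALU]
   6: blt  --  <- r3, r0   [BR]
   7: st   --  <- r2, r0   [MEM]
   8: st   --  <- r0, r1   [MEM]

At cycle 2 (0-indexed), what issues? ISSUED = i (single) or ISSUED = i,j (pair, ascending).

ISSUED = 2,3

[0] i0  add.ALU  -- RAW r0
[1] i1  mul.MUL  -- no-port MUL/MUL
[2] i2+i3  mulh.MUL sub.ALU  -- dual
[3] i4+i5  sll.ALU sub.ALU  -- dual
[4] i6+i7  blt.BR st.MEM  -- dual
[5] i8  st.MEM  -- tail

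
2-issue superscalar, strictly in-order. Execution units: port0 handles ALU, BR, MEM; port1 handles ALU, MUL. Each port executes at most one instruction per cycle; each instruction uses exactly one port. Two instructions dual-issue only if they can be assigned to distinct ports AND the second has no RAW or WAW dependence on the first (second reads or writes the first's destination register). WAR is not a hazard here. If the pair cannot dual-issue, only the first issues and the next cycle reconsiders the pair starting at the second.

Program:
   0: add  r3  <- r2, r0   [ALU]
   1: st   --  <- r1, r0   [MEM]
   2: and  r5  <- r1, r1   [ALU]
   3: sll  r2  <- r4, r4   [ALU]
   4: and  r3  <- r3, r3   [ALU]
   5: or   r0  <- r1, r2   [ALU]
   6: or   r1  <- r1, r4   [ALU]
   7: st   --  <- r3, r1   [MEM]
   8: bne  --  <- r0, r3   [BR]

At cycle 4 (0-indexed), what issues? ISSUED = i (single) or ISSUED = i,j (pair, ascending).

0. add.ALU;st.MEM @i0/i1  | pair
1. and.ALU;sll.ALU @i2/i3  | pair
2. and.ALU;or.ALU @i4/i5  | pair
3. or.ALU @i6  | RAW r1
4. st.MEM @i7  | no-port MEM/BR
5. bne.BR @i8  | tail

ISSUED = 7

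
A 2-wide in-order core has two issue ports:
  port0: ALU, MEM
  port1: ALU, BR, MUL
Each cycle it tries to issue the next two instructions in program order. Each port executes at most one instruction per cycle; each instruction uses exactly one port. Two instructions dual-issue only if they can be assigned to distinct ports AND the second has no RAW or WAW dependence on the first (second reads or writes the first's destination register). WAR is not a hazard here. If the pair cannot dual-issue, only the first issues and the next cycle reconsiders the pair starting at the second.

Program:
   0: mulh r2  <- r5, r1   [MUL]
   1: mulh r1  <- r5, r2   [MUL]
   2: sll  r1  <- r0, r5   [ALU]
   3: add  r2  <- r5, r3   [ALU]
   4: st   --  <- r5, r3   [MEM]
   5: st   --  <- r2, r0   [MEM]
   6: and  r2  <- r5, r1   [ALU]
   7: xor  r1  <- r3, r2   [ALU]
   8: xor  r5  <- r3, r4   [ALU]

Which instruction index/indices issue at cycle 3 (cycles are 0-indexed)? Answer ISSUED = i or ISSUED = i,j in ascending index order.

ISSUED = 4

0. mulh.MUL @i0  | no-port MUL/MUL
1. mulh.MUL @i1  | WAW r1
2. sll.ALU+add.ALU @i2&i3  | pair
3. st.MEM @i4  | no-port MEM/MEM
4. st.MEM+and.ALU @i5&i6  | pair
5. xor.ALU+xor.ALU @i7&i8  | pair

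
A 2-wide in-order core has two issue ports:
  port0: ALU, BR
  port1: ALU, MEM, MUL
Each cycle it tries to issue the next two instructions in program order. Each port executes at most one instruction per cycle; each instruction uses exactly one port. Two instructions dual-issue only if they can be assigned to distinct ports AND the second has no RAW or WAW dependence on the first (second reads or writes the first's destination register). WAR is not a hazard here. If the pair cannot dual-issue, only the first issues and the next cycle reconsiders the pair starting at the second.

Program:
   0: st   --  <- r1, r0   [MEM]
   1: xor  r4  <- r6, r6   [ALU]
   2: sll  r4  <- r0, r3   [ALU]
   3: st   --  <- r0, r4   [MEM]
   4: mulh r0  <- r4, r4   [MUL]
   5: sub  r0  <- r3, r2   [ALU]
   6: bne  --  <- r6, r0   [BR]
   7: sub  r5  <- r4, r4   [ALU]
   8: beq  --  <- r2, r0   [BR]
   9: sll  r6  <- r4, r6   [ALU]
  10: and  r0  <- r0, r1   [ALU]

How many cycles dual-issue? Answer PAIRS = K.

c0: i0&i1 st.MEM/xor.ALU  dual
c1: i2 sll.ALU  RAW r4
c2: i3 st.MEM  no-port MEM/MUL
c3: i4 mulh.MUL  WAW r0
c4: i5 sub.ALU  RAW r0
c5: i6&i7 bne.BR/sub.ALU  dual
c6: i8&i9 beq.BR/sll.ALU  dual
c7: i10 and.ALU  tail

PAIRS = 3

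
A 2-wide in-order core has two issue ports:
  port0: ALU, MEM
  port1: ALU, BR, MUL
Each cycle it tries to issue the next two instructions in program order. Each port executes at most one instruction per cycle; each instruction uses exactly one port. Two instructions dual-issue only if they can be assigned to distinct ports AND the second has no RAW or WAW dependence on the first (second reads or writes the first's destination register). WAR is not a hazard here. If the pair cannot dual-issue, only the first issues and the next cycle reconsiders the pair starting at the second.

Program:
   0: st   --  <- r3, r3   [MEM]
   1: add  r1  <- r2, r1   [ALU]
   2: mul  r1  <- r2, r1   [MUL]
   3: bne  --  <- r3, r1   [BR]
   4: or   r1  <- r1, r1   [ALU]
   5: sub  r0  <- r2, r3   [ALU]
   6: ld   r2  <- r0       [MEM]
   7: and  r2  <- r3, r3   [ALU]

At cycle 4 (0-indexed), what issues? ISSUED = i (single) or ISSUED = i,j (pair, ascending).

ISSUED = 6

  cy0 -> i0&i1 (st+add) 2-wide
  cy1 -> i2 (mul) no-port MUL/BR
  cy2 -> i3&i4 (bne+or) 2-wide
  cy3 -> i5 (sub) RAW r0
  cy4 -> i6 (ld) WAW r2
  cy5 -> i7 (and) tail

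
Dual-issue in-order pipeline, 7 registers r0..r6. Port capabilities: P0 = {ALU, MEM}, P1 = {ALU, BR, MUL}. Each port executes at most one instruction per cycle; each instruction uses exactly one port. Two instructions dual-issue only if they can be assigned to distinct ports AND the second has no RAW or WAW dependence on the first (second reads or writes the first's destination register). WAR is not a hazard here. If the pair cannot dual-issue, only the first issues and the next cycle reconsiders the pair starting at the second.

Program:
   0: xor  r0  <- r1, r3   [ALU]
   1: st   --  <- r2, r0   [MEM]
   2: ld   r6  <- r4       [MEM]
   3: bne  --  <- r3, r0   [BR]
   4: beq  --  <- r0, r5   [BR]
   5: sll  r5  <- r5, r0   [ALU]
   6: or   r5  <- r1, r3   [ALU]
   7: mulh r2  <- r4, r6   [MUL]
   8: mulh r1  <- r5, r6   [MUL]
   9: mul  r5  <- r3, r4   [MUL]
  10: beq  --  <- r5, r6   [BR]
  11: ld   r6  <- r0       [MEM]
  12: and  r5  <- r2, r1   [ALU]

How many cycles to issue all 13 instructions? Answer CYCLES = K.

CYCLES = 9

c0: i0 xor  RAW r0
c1: i1 st  no-port MEM/MEM
c2: i2&i3 ld bne  pair
c3: i4&i5 beq sll  pair
c4: i6&i7 or mulh  pair
c5: i8 mulh  no-port MUL/MUL
c6: i9 mul  no-port MUL/BR
c7: i10&i11 beq ld  pair
c8: i12 and  tail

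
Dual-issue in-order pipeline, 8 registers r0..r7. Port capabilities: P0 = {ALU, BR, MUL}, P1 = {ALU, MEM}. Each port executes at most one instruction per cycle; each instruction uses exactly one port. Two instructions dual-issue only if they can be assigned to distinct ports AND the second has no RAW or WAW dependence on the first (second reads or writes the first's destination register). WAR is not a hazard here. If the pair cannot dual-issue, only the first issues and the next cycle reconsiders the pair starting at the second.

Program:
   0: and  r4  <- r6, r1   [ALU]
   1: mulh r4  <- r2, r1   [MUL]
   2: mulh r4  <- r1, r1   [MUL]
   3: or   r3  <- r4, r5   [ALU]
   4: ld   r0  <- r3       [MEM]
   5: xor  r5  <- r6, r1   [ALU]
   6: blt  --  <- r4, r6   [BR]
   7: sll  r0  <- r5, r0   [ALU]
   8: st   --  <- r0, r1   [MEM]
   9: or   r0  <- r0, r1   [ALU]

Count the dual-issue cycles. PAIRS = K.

PAIRS = 3

0. and.ALU @i0  | WAW r4
1. mulh.MUL @i1  | no-port MUL/MUL
2. mulh.MUL @i2  | RAW r4
3. or.ALU @i3  | RAW r3
4. ld.MEM/xor.ALU @i4,i5  | 2-wide
5. blt.BR/sll.ALU @i6,i7  | 2-wide
6. st.MEM/or.ALU @i8,i9  | 2-wide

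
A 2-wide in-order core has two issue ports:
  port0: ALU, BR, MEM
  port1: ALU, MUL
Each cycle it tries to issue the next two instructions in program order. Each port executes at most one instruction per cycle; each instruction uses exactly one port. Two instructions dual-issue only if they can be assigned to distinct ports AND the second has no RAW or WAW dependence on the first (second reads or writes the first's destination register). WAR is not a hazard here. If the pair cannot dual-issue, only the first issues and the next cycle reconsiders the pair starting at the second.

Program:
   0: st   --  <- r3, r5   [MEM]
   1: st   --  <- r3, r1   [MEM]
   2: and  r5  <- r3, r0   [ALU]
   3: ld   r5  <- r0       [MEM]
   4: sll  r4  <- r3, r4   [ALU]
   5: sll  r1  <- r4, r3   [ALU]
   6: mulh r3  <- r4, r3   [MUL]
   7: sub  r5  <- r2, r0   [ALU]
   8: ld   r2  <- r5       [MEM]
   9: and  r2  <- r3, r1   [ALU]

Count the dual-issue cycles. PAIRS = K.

#0 head=0: st i0 no-port MEM/MEM
#1 head=1: st/and i1/i2 2-wide
#2 head=3: ld/sll i3/i4 2-wide
#3 head=5: sll/mulh i5/i6 2-wide
#4 head=7: sub i7 RAW r5
#5 head=8: ld i8 WAW r2
#6 head=9: and i9 tail

PAIRS = 3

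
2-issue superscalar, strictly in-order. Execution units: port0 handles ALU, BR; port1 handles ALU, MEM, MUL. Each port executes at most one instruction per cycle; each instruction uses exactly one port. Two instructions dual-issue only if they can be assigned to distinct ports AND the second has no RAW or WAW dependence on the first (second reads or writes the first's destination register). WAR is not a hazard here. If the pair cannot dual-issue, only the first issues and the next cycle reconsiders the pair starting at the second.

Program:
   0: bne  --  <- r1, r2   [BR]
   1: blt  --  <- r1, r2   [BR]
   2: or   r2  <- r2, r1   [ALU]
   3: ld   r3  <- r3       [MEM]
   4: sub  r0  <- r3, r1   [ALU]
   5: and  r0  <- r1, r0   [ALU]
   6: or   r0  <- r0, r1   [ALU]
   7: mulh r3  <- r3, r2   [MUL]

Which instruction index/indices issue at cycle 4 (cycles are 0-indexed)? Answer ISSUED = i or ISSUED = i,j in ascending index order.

ISSUED = 5

t=0 i0:bne.BR ; no-port BR/BR
t=1 i1/i2:blt.BR/or.ALU ; pair
t=2 i3:ld.MEM ; RAW r3
t=3 i4:sub.ALU ; RAW+WAW r0
t=4 i5:and.ALU ; RAW+WAW r0
t=5 i6/i7:or.ALU/mulh.MUL ; pair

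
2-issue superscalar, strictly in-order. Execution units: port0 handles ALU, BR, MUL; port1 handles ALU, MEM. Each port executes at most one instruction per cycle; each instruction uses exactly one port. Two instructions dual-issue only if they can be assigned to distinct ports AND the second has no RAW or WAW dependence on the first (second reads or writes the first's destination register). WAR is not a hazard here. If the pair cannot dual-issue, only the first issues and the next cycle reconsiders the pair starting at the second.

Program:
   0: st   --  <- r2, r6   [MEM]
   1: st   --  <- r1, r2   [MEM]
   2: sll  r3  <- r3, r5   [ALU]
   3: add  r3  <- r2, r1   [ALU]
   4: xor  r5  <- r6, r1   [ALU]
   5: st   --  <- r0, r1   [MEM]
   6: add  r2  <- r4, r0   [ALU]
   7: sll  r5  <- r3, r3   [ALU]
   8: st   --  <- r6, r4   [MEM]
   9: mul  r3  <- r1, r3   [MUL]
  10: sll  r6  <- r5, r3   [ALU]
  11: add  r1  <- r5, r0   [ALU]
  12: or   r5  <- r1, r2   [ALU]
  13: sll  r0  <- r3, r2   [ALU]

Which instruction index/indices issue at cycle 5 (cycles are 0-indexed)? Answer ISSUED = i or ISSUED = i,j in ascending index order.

ISSUED = 9

#0 head=0: st.MEM i0 no-port MEM/MEM
#1 head=1: st.MEM sll.ALU i1+i2 2-wide
#2 head=3: add.ALU xor.ALU i3+i4 2-wide
#3 head=5: st.MEM add.ALU i5+i6 2-wide
#4 head=7: sll.ALU st.MEM i7+i8 2-wide
#5 head=9: mul.MUL i9 RAW r3
#6 head=10: sll.ALU add.ALU i10+i11 2-wide
#7 head=12: or.ALU sll.ALU i12+i13 2-wide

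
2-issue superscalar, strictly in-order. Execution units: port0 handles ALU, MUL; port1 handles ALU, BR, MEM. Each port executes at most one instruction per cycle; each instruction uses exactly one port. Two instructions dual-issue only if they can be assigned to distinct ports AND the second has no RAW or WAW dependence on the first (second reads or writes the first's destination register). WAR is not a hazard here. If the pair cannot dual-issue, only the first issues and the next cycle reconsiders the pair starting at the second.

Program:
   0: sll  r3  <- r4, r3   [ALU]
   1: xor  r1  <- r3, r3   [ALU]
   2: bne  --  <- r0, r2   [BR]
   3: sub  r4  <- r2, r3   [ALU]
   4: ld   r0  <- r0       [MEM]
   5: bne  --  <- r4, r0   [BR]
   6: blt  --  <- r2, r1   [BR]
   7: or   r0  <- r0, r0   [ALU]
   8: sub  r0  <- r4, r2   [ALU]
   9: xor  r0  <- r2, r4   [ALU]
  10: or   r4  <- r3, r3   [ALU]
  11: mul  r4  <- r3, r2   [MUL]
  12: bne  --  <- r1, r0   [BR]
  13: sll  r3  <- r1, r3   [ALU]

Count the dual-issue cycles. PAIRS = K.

0. sll.ALU @i0  | RAW r3
1. xor.ALU/bne.BR @i1,i2  | pair
2. sub.ALU/ld.MEM @i3,i4  | pair
3. bne.BR @i5  | no-port BR/BR
4. blt.BR/or.ALU @i6,i7  | pair
5. sub.ALU @i8  | WAW r0
6. xor.ALU/or.ALU @i9,i10  | pair
7. mul.MUL/bne.BR @i11,i12  | pair
8. sll.ALU @i13  | tail

PAIRS = 5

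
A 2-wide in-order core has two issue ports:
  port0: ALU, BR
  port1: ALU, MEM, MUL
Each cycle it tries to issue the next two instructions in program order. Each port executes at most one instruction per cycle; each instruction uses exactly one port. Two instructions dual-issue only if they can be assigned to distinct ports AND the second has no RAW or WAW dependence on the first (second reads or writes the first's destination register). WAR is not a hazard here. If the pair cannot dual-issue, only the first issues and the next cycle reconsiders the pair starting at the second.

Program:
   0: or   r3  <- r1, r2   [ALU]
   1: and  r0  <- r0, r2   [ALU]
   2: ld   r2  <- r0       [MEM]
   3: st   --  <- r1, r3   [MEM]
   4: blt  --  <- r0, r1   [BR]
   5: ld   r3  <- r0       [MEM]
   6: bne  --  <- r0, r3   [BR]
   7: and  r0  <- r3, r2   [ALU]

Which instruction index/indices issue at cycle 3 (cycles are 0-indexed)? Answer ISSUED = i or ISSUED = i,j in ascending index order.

ISSUED = 5

[0] i0,i1  or/and  -- 2-wide
[1] i2  ld  -- no-port MEM/MEM
[2] i3,i4  st/blt  -- 2-wide
[3] i5  ld  -- RAW r3
[4] i6,i7  bne/and  -- 2-wide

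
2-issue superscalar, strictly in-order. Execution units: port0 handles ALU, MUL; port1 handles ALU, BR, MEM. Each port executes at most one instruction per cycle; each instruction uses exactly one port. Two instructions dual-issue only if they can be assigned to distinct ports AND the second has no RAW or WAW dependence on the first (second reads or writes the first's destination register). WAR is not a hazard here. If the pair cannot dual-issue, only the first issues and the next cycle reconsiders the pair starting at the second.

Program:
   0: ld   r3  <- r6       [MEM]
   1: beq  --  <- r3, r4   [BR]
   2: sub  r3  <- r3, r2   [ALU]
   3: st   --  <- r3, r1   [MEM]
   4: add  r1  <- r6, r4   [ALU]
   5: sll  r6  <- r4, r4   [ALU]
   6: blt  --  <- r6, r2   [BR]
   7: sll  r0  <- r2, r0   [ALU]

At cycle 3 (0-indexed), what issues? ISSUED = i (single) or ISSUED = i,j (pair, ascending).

0. ld.MEM @i0  | no-port MEM/BR
1. beq.BR+sub.ALU @i1+i2  | 2-wide
2. st.MEM+add.ALU @i3+i4  | 2-wide
3. sll.ALU @i5  | RAW r6
4. blt.BR+sll.ALU @i6+i7  | 2-wide

ISSUED = 5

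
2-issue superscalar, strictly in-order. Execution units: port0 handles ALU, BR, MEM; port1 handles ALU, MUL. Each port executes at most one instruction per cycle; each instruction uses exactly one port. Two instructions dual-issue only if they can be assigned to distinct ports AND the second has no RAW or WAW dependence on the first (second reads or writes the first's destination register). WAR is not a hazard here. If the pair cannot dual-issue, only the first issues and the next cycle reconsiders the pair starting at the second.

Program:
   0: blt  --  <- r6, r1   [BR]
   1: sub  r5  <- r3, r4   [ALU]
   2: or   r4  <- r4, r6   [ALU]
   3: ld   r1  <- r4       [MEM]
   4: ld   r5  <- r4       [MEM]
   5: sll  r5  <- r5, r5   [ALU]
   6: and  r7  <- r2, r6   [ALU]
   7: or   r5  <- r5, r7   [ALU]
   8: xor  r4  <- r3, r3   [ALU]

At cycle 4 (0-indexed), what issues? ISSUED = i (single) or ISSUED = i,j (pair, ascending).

c0: i0,i1 blt/sub  pair
c1: i2 or  RAW r4
c2: i3 ld  no-port MEM/MEM
c3: i4 ld  RAW+WAW r5
c4: i5,i6 sll/and  pair
c5: i7,i8 or/xor  pair

ISSUED = 5,6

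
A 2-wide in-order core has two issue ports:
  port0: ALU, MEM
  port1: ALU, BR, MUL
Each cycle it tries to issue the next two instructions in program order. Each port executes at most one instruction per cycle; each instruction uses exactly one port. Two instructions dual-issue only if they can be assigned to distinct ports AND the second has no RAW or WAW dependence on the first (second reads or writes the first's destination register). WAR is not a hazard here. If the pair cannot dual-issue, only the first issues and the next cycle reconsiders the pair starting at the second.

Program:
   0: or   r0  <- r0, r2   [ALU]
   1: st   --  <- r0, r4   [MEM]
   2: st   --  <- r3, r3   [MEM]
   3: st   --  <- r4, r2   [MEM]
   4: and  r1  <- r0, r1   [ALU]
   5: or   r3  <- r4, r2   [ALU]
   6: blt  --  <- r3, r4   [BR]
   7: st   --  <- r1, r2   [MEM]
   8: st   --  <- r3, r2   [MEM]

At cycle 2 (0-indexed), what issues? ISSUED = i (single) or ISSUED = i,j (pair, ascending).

t=0 i0:or.ALU ; RAW r0
t=1 i1:st.MEM ; no-port MEM/MEM
t=2 i2:st.MEM ; no-port MEM/MEM
t=3 i3&i4:st.MEM and.ALU ; pair
t=4 i5:or.ALU ; RAW r3
t=5 i6&i7:blt.BR st.MEM ; pair
t=6 i8:st.MEM ; tail

ISSUED = 2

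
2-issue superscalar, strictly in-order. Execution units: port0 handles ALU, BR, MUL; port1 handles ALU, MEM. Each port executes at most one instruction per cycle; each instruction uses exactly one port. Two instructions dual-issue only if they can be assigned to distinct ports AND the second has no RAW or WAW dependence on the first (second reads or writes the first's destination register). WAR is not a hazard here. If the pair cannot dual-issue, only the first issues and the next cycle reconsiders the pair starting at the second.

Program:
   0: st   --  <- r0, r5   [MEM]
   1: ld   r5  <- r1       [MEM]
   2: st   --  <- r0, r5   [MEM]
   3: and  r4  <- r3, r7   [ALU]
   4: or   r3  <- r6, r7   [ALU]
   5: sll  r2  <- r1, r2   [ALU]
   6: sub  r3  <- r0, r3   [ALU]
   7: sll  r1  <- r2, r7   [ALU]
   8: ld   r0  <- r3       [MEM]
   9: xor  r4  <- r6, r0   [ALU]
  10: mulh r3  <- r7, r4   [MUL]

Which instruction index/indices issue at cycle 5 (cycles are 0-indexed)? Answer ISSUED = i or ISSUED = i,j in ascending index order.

t=0 i0:st ; no-port MEM/MEM
t=1 i1:ld ; no-port MEM/MEM
t=2 i2&i3:st;and ; dual
t=3 i4&i5:or;sll ; dual
t=4 i6&i7:sub;sll ; dual
t=5 i8:ld ; RAW r0
t=6 i9:xor ; RAW r4
t=7 i10:mulh ; tail

ISSUED = 8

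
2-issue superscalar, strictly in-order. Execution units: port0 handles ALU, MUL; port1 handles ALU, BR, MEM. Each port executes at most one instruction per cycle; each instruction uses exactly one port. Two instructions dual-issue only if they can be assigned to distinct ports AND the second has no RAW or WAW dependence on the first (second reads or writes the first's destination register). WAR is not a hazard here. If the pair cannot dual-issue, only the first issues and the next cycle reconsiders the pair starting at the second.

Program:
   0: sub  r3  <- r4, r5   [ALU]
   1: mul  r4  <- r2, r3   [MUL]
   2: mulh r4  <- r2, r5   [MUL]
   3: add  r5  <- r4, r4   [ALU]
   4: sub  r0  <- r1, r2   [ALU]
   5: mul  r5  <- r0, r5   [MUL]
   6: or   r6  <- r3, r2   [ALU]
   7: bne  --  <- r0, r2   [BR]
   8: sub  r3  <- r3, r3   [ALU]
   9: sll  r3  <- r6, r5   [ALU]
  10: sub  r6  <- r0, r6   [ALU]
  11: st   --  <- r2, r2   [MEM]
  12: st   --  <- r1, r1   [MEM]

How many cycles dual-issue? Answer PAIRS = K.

#0 head=0: sub i0 RAW r3
#1 head=1: mul i1 no-port MUL/MUL
#2 head=2: mulh i2 RAW r4
#3 head=3: add+sub i3,i4 pair
#4 head=5: mul+or i5,i6 pair
#5 head=7: bne+sub i7,i8 pair
#6 head=9: sll+sub i9,i10 pair
#7 head=11: st i11 no-port MEM/MEM
#8 head=12: st i12 tail

PAIRS = 4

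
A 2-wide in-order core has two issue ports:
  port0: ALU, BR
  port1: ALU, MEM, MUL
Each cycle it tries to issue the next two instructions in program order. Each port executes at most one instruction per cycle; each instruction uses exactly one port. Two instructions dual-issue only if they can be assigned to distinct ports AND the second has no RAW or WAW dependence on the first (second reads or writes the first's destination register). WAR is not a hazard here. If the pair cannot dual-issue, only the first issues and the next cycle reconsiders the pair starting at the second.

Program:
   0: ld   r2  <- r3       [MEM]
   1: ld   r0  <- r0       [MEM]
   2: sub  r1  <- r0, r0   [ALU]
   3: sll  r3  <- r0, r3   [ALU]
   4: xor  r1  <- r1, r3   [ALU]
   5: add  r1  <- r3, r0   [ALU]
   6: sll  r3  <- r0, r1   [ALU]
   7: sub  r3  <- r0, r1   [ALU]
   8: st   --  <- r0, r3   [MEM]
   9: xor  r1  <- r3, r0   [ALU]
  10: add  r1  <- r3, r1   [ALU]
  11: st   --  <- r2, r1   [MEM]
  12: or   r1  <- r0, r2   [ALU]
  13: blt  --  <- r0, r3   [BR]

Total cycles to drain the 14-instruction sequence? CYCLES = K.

CYCLES = 11

  cy0 -> i0 (ld.MEM) no-port MEM/MEM
  cy1 -> i1 (ld.MEM) RAW r0
  cy2 -> i2+i3 (sub.ALU/sll.ALU) 2-wide
  cy3 -> i4 (xor.ALU) WAW r1
  cy4 -> i5 (add.ALU) RAW r1
  cy5 -> i6 (sll.ALU) WAW r3
  cy6 -> i7 (sub.ALU) RAW r3
  cy7 -> i8+i9 (st.MEM/xor.ALU) 2-wide
  cy8 -> i10 (add.ALU) RAW r1
  cy9 -> i11+i12 (st.MEM/or.ALU) 2-wide
  cy10 -> i13 (blt.BR) tail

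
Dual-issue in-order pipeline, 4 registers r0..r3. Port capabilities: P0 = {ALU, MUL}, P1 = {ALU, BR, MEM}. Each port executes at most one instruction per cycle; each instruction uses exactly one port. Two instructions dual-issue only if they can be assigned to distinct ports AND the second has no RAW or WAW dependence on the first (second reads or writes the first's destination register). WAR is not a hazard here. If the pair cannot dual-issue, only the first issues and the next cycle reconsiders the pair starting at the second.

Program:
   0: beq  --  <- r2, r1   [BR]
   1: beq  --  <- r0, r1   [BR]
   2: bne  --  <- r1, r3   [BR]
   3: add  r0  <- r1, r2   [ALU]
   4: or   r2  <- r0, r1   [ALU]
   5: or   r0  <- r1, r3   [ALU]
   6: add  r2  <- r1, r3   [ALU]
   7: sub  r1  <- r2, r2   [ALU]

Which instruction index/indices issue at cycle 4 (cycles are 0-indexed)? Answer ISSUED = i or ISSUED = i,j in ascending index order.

[0] i0  beq  -- no-port BR/BR
[1] i1  beq  -- no-port BR/BR
[2] i2+i3  bne/add  -- 2-wide
[3] i4+i5  or/or  -- 2-wide
[4] i6  add  -- RAW r2
[5] i7  sub  -- tail

ISSUED = 6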